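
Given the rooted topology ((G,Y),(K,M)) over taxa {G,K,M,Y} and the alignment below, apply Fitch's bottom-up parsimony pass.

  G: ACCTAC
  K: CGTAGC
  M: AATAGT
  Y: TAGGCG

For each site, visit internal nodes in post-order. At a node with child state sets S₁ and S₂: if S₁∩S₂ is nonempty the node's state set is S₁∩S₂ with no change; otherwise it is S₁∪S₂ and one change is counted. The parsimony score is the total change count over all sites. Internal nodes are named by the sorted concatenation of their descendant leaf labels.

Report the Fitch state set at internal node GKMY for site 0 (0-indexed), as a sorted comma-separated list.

A

GY@0: {A} ∪ {T} = {A,T} (union, +1)
KM@0: {C} ∪ {A} = {A,C} (union, +1)
GKMY@0: {A,T} ∩ {A,C} = {A} (intersection, +0)
GY@1: {C} ∪ {A} = {A,C} (union, +1)
KM@1: {G} ∪ {A} = {A,G} (union, +1)
GKMY@1: {A,C} ∩ {A,G} = {A} (intersection, +0)
GY@2: {C} ∪ {G} = {C,G} (union, +1)
KM@2: {T} ∩ {T} = {T} (intersection, +0)
GKMY@2: {C,G} ∪ {T} = {C,G,T} (union, +1)
GY@3: {T} ∪ {G} = {G,T} (union, +1)
KM@3: {A} ∩ {A} = {A} (intersection, +0)
GKMY@3: {G,T} ∪ {A} = {A,G,T} (union, +1)
GY@4: {A} ∪ {C} = {A,C} (union, +1)
KM@4: {G} ∩ {G} = {G} (intersection, +0)
GKMY@4: {A,C} ∪ {G} = {A,C,G} (union, +1)
GY@5: {C} ∪ {G} = {C,G} (union, +1)
KM@5: {C} ∪ {T} = {C,T} (union, +1)
GKMY@5: {C,G} ∩ {C,T} = {C} (intersection, +0)
per-site changes: [2, 2, 2, 2, 2, 2]; total = 12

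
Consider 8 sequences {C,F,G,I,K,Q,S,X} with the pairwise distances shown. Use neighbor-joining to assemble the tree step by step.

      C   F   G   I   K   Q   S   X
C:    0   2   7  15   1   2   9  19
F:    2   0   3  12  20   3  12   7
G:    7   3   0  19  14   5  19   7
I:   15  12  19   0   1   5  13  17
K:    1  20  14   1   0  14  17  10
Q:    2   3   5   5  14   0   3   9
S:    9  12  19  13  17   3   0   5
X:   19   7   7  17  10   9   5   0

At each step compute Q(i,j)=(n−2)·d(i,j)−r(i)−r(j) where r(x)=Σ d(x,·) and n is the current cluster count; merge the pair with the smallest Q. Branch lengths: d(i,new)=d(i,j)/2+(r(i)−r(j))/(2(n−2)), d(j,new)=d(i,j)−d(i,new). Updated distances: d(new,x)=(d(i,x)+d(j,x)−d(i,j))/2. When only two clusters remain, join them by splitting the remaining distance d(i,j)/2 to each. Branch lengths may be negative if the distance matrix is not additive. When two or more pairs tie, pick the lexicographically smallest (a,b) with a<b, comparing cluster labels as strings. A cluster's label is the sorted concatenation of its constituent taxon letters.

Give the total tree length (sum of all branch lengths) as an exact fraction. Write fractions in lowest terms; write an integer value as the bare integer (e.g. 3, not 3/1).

815/32

step 1: merge (I,K) at d=1, Q=-153; branch lengths I→11/12, K→1/12; new cluster IK
  updated: d(C,IK)=15/2, d(F,IK)=31/2, d(G,IK)=16, d(IK,Q)=9, d(IK,S)=29/2, d(IK,X)=13
step 2: merge (S,X) at d=5, Q=-195/2; branch lengths S→11/4, X→9/4; new cluster SX
  updated: d(C,SX)=23/2, d(F,SX)=7, d(G,SX)=21/2, d(IK,SX)=45/4, d(Q,SX)=7/2
step 3: merge (F,G) at d=3, Q=-60; branch lengths F→1/8, G→23/8; new cluster FG
  updated: d(C,FG)=3, d(FG,IK)=57/4, d(FG,Q)=5/2, d(FG,SX)=29/4
step 4: merge (C,IK) at d=15/2, Q=-87/2; branch lengths C→3/4, IK→27/4; new cluster CIK
  updated: d(CIK,FG)=39/8, d(CIK,Q)=7/4, d(CIK,SX)=61/8
step 5: merge (CIK,FG) at d=39/8, Q=-153/8; branch lengths CIK→75/32, FG→81/32; new cluster CFGIK
  updated: d(CFGIK,Q)=-5/16, d(CFGIK,SX)=5
step 6: merge (CFGIK,Q) at d=-5/16, Q=-131/16; branch lengths CFGIK→19/32, Q→-29/32; new cluster CFGIKQ
  updated: d(CFGIKQ,SX)=141/32
step 7: merge (CFGIKQ,SX) at d=141/32; branch lengths CFGIKQ→141/64, SX→141/64; new cluster CFGIKQSX
final tree: ((((C:3/4,(I:11/12,K:1/12):27/4):75/32,(F:1/8,G:23/8):81/32):19/32,Q:-29/32):141/64,(S:11/4,X:9/4):141/64)
total length: 815/32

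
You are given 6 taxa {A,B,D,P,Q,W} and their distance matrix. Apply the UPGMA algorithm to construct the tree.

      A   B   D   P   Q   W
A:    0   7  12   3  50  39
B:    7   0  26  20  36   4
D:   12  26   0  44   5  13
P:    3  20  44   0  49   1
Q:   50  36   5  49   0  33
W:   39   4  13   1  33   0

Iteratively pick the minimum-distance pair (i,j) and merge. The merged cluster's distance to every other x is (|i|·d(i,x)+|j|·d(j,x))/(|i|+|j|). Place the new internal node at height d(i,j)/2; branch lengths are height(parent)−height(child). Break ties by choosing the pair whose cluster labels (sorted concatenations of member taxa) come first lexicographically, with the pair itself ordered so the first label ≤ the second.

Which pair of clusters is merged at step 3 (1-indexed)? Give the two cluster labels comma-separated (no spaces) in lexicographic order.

step 1: merge (P,W) at d=1; branch lengths P→1/2, W→1/2; new cluster PW
  updated: d(A,PW)=21, d(B,PW)=12, d(D,PW)=57/2, d(PW,Q)=41
step 2: merge (D,Q) at d=5; branch lengths D→5/2, Q→5/2; new cluster DQ
  updated: d(A,DQ)=31, d(B,DQ)=31, d(DQ,PW)=139/4
step 3: merge (A,B) at d=7; branch lengths A→7/2, B→7/2; new cluster AB
  updated: d(AB,DQ)=31, d(AB,PW)=33/2
step 4: merge (AB,PW) at d=33/2; branch lengths AB→19/4, PW→31/4; new cluster ABPW
  updated: d(ABPW,DQ)=263/8
step 5: merge (ABPW,DQ) at d=263/8; branch lengths ABPW→131/16, DQ→223/16; new cluster ABDPQW
final tree: (((A:7/2,B:7/2):19/4,(P:1/2,W:1/2):31/4):131/16,(D:5/2,Q:5/2):223/16)
total length: 381/8

A,B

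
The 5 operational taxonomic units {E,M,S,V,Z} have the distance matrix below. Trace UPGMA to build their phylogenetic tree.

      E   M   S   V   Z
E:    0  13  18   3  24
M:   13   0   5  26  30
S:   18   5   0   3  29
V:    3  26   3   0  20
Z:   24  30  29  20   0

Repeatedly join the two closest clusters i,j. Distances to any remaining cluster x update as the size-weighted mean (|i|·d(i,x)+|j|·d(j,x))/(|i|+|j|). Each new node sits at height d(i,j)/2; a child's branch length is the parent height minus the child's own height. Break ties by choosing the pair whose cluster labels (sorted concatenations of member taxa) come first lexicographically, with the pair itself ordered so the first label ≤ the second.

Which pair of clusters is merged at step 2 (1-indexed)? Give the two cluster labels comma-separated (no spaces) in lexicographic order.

M,S

iteration 1: select E,V (d=3); attach at lengths (3/2, 3/2); label the merged cluster EV
  updated: d(EV,M)=39/2, d(EV,S)=21/2, d(EV,Z)=22
iteration 2: select M,S (d=5); attach at lengths (5/2, 5/2); label the merged cluster MS
  updated: d(EV,MS)=15, d(MS,Z)=59/2
iteration 3: select EV,MS (d=15); attach at lengths (6, 5); label the merged cluster EMSV
  updated: d(EMSV,Z)=103/4
iteration 4: select EMSV,Z (d=103/4); attach at lengths (43/8, 103/8); label the merged cluster EMSVZ
final tree: (((E:3/2,V:3/2):6,(M:5/2,S:5/2):5):43/8,Z:103/8)
total length: 149/4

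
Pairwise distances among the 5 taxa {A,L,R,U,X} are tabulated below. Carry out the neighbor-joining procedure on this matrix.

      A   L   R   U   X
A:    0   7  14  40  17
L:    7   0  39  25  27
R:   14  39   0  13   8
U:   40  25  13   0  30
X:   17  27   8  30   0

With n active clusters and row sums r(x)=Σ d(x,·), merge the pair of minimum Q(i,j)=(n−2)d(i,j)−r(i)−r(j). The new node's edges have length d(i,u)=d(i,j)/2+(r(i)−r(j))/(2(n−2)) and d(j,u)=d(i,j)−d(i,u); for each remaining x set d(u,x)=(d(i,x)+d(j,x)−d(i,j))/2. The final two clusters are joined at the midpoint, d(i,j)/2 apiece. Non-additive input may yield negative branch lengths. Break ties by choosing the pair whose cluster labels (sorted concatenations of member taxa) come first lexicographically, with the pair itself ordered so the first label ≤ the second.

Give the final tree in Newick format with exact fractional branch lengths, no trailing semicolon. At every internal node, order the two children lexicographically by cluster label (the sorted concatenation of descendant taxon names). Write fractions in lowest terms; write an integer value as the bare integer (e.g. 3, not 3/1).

iteration 1: select A,L (d=7, Q=-155); attach at lengths (1/6, 41/6); label the merged cluster AL
  updated: d(AL,R)=23, d(AL,U)=29, d(AL,X)=37/2
iteration 2: select AL,X (d=37/2, Q=-90); attach at lengths (51/4, 23/4); label the merged cluster ALX
  updated: d(ALX,R)=25/4, d(ALX,U)=81/4
iteration 3: select ALX,R (d=25/4, Q=-79/2); attach at lengths (27/4, -1/2); label the merged cluster ALRX
  updated: d(ALRX,U)=27/2
iteration 4: select ALRX,U (d=27/2); attach at lengths (27/4, 27/4); label the merged cluster ALRUX
final tree: ((((A:1/6,L:41/6):51/4,X:23/4):27/4,R:-1/2):27/4,U:27/4)
total length: 181/4

((((A:1/6,L:41/6):51/4,X:23/4):27/4,R:-1/2):27/4,U:27/4)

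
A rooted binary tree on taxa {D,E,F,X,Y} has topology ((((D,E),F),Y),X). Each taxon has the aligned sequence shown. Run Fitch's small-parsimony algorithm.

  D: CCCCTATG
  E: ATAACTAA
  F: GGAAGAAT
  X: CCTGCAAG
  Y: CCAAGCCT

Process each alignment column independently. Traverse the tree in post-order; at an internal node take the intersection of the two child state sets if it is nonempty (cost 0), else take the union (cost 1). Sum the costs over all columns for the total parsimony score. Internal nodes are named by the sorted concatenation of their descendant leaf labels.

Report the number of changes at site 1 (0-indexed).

2

site 0, node DE: D={C} ∪ E={A} → {A,C} (+1)
site 0, node DEF: DE={A,C} ∪ F={G} → {A,C,G} (+1)
site 0, node DEFY: DEF={A,C,G} ∩ Y={C} → {C} (+0)
site 0, node DEFXY: DEFY={C} ∩ X={C} → {C} (+0)
site 1, node DE: D={C} ∪ E={T} → {C,T} (+1)
site 1, node DEF: DE={C,T} ∪ F={G} → {C,G,T} (+1)
site 1, node DEFY: DEF={C,G,T} ∩ Y={C} → {C} (+0)
site 1, node DEFXY: DEFY={C} ∩ X={C} → {C} (+0)
site 2, node DE: D={C} ∪ E={A} → {A,C} (+1)
site 2, node DEF: DE={A,C} ∩ F={A} → {A} (+0)
site 2, node DEFY: DEF={A} ∩ Y={A} → {A} (+0)
site 2, node DEFXY: DEFY={A} ∪ X={T} → {A,T} (+1)
site 3, node DE: D={C} ∪ E={A} → {A,C} (+1)
site 3, node DEF: DE={A,C} ∩ F={A} → {A} (+0)
site 3, node DEFY: DEF={A} ∩ Y={A} → {A} (+0)
site 3, node DEFXY: DEFY={A} ∪ X={G} → {A,G} (+1)
site 4, node DE: D={T} ∪ E={C} → {C,T} (+1)
site 4, node DEF: DE={C,T} ∪ F={G} → {C,G,T} (+1)
site 4, node DEFY: DEF={C,G,T} ∩ Y={G} → {G} (+0)
site 4, node DEFXY: DEFY={G} ∪ X={C} → {C,G} (+1)
site 5, node DE: D={A} ∪ E={T} → {A,T} (+1)
site 5, node DEF: DE={A,T} ∩ F={A} → {A} (+0)
site 5, node DEFY: DEF={A} ∪ Y={C} → {A,C} (+1)
site 5, node DEFXY: DEFY={A,C} ∩ X={A} → {A} (+0)
site 6, node DE: D={T} ∪ E={A} → {A,T} (+1)
site 6, node DEF: DE={A,T} ∩ F={A} → {A} (+0)
site 6, node DEFY: DEF={A} ∪ Y={C} → {A,C} (+1)
site 6, node DEFXY: DEFY={A,C} ∩ X={A} → {A} (+0)
site 7, node DE: D={G} ∪ E={A} → {A,G} (+1)
site 7, node DEF: DE={A,G} ∪ F={T} → {A,G,T} (+1)
site 7, node DEFY: DEF={A,G,T} ∩ Y={T} → {T} (+0)
site 7, node DEFXY: DEFY={T} ∪ X={G} → {G,T} (+1)
per-site changes: [2, 2, 2, 2, 3, 2, 2, 3]; total = 18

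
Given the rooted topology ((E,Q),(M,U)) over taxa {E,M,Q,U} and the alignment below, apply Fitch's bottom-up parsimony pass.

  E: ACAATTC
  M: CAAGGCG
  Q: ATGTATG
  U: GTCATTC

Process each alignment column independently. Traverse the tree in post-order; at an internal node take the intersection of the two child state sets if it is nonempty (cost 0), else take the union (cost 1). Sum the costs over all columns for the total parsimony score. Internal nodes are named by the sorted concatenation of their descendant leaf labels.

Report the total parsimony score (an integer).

13

site 0, node EQ: E={A} ∩ Q={A} → {A} (+0)
site 0, node MU: M={C} ∪ U={G} → {C,G} (+1)
site 0, node EMQU: EQ={A} ∪ MU={C,G} → {A,C,G} (+1)
site 1, node EQ: E={C} ∪ Q={T} → {C,T} (+1)
site 1, node MU: M={A} ∪ U={T} → {A,T} (+1)
site 1, node EMQU: EQ={C,T} ∩ MU={A,T} → {T} (+0)
site 2, node EQ: E={A} ∪ Q={G} → {A,G} (+1)
site 2, node MU: M={A} ∪ U={C} → {A,C} (+1)
site 2, node EMQU: EQ={A,G} ∩ MU={A,C} → {A} (+0)
site 3, node EQ: E={A} ∪ Q={T} → {A,T} (+1)
site 3, node MU: M={G} ∪ U={A} → {A,G} (+1)
site 3, node EMQU: EQ={A,T} ∩ MU={A,G} → {A} (+0)
site 4, node EQ: E={T} ∪ Q={A} → {A,T} (+1)
site 4, node MU: M={G} ∪ U={T} → {G,T} (+1)
site 4, node EMQU: EQ={A,T} ∩ MU={G,T} → {T} (+0)
site 5, node EQ: E={T} ∩ Q={T} → {T} (+0)
site 5, node MU: M={C} ∪ U={T} → {C,T} (+1)
site 5, node EMQU: EQ={T} ∩ MU={C,T} → {T} (+0)
site 6, node EQ: E={C} ∪ Q={G} → {C,G} (+1)
site 6, node MU: M={G} ∪ U={C} → {C,G} (+1)
site 6, node EMQU: EQ={C,G} ∩ MU={C,G} → {C,G} (+0)
per-site changes: [2, 2, 2, 2, 2, 1, 2]; total = 13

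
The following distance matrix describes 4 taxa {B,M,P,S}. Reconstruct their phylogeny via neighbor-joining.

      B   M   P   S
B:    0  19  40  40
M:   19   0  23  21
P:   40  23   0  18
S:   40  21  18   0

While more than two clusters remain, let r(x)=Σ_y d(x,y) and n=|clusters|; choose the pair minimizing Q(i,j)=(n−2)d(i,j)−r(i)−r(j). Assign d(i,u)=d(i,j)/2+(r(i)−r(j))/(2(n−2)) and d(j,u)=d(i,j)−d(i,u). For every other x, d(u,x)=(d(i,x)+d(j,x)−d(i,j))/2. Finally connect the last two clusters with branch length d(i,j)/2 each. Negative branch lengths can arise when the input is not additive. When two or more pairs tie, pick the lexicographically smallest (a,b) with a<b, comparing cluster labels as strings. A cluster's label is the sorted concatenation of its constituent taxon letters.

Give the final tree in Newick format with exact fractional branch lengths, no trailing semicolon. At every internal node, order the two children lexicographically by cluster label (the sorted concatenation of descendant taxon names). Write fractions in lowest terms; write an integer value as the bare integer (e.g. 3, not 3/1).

iteration 1: select B,M (d=19, Q=-124); attach at lengths (37/2, 1/2); label the merged cluster BM
  updated: d(BM,P)=22, d(BM,S)=21
iteration 2: select BM,P (d=22, Q=-61); attach at lengths (25/2, 19/2); label the merged cluster BMP
  updated: d(BMP,S)=17/2
iteration 3: select BMP,S (d=17/2); attach at lengths (17/4, 17/4); label the merged cluster BMPS
final tree: (((B:37/2,M:1/2):25/2,P:19/2):17/4,S:17/4)
total length: 99/2

(((B:37/2,M:1/2):25/2,P:19/2):17/4,S:17/4)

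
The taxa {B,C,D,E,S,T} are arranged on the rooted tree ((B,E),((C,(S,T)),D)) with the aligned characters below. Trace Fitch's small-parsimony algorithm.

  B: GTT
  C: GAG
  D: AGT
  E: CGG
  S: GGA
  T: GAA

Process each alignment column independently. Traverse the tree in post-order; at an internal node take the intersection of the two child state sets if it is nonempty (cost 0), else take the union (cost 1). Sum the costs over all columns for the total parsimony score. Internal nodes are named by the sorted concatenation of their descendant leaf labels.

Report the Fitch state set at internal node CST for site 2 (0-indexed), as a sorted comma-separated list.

A,G

[col 0] BE: children B:{G}, E:{C} ∪→ {C,G}; cost 1
[col 0] ST: children S:{G}, T:{G} ∩→ {G}; cost 0
[col 0] CST: children C:{G}, ST:{G} ∩→ {G}; cost 0
[col 0] CDST: children CST:{G}, D:{A} ∪→ {A,G}; cost 1
[col 0] BCDEST: children BE:{C,G}, CDST:{A,G} ∩→ {G}; cost 0
[col 1] BE: children B:{T}, E:{G} ∪→ {G,T}; cost 1
[col 1] ST: children S:{G}, T:{A} ∪→ {A,G}; cost 1
[col 1] CST: children C:{A}, ST:{A,G} ∩→ {A}; cost 0
[col 1] CDST: children CST:{A}, D:{G} ∪→ {A,G}; cost 1
[col 1] BCDEST: children BE:{G,T}, CDST:{A,G} ∩→ {G}; cost 0
[col 2] BE: children B:{T}, E:{G} ∪→ {G,T}; cost 1
[col 2] ST: children S:{A}, T:{A} ∩→ {A}; cost 0
[col 2] CST: children C:{G}, ST:{A} ∪→ {A,G}; cost 1
[col 2] CDST: children CST:{A,G}, D:{T} ∪→ {A,G,T}; cost 1
[col 2] BCDEST: children BE:{G,T}, CDST:{A,G,T} ∩→ {G,T}; cost 0
per-site changes: [2, 3, 3]; total = 8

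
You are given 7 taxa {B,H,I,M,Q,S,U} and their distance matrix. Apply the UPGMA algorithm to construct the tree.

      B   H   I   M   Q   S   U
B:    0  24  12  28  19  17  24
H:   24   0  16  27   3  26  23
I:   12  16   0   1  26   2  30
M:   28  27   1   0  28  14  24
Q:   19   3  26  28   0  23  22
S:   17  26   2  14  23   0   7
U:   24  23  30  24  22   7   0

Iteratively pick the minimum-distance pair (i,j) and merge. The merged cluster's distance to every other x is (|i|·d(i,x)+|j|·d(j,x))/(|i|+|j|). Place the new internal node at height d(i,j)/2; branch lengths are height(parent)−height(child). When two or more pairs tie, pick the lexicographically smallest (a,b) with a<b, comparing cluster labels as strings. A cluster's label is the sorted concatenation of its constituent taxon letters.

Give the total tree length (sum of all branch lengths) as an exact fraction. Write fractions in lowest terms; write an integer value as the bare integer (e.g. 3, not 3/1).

iteration 1: select I,M (d=1); attach at lengths (1/2, 1/2); label the merged cluster IM
  updated: d(B,IM)=20, d(H,IM)=43/2, d(IM,Q)=27, d(IM,S)=8, d(IM,U)=27
iteration 2: select H,Q (d=3); attach at lengths (3/2, 3/2); label the merged cluster HQ
  updated: d(B,HQ)=43/2, d(HQ,IM)=97/4, d(HQ,S)=49/2, d(HQ,U)=45/2
iteration 3: select S,U (d=7); attach at lengths (7/2, 7/2); label the merged cluster SU
  updated: d(B,SU)=41/2, d(HQ,SU)=47/2, d(IM,SU)=35/2
iteration 4: select IM,SU (d=35/2); attach at lengths (33/4, 21/4); label the merged cluster IMSU
  updated: d(B,IMSU)=81/4, d(HQ,IMSU)=191/8
iteration 5: select B,IMSU (d=81/4); attach at lengths (81/8, 11/8); label the merged cluster BIMSU
  updated: d(BIMSU,HQ)=117/5
iteration 6: select BIMSU,HQ (d=117/5); attach at lengths (63/40, 51/5); label the merged cluster BHIMQSU
final tree: ((B:81/8,((I:1/2,M:1/2):33/4,(S:7/2,U:7/2):21/4):11/8):63/40,(H:3/2,Q:3/2):51/5)
total length: 1911/40

1911/40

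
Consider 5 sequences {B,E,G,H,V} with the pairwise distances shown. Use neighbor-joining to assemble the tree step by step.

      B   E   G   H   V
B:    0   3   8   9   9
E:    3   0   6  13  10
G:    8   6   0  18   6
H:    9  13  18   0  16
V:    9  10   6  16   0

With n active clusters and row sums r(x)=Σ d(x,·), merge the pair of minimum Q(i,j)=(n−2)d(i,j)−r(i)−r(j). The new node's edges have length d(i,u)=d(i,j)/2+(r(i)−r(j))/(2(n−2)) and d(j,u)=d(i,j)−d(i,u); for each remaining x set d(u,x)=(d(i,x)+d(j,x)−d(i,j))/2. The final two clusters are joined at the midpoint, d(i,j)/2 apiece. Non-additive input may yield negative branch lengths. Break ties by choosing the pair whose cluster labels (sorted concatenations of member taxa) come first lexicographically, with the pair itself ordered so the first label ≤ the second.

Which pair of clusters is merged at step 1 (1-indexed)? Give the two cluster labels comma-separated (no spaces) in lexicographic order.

1. join G+V (d=6, Q=-61) ⇒ GV; edges |G|=5/2, |V|=7/2
  updated: d(B,GV)=11/2, d(E,GV)=5, d(GV,H)=14
2. join B+H (d=9, Q=-71/2) ⇒ BH; edges |B|=-1/8, |H|=73/8
  updated: d(BH,E)=7/2, d(BH,GV)=21/4
3. join BH+E (d=7/2, Q=-55/4) ⇒ BEH; edges |BH|=15/8, |E|=13/8
  updated: d(BEH,GV)=27/8
4. join BEH+GV (d=27/8) ⇒ BEGHV; edges |BEH|=27/16, |GV|=27/16
final tree: (((B:-1/8,H:73/8):15/8,E:13/8):27/16,(G:5/2,V:7/2):27/16)
total length: 175/8

G,V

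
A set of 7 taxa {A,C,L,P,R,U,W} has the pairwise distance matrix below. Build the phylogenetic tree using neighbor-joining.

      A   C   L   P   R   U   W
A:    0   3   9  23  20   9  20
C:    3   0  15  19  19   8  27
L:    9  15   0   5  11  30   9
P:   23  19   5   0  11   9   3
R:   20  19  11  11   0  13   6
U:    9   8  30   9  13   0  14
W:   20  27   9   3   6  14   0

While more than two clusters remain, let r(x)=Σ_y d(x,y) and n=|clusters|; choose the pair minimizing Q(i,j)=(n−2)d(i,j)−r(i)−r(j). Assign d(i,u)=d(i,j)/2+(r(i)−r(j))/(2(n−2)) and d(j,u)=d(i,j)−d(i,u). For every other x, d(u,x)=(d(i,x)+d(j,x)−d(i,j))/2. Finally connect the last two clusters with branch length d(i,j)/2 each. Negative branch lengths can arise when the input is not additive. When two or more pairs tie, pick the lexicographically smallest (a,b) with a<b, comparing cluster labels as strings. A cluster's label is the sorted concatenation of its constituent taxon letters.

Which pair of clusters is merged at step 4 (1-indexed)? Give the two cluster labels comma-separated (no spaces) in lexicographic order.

ACRU,W

1. join A+C (d=3, Q=-160) ⇒ AC; edges |A|=4/5, |C|=11/5
  updated: d(AC,L)=21/2, d(AC,P)=39/2, d(AC,R)=18, d(AC,U)=7, d(AC,W)=22
2. join AC+U (d=7, Q=-122) ⇒ ACU; edges |AC|=4, |U|=3
  updated: d(ACU,L)=67/4, d(ACU,P)=43/4, d(ACU,R)=12, d(ACU,W)=29/2
3. join ACU+R (d=12, Q=-58) ⇒ ACRU; edges |ACU|=25/3, |R|=11/3
  updated: d(ACRU,L)=63/8, d(ACRU,P)=39/8, d(ACRU,W)=17/4
4. join ACRU+W (d=17/4, Q=-99/4) ⇒ ACRUW; edges |ACRU|=37/16, |W|=31/16
  updated: d(ACRUW,L)=101/16, d(ACRUW,P)=29/16
5. join ACRUW+L (d=101/16, Q=-105/8) ⇒ ACLRUW; edges |ACRUW|=25/16, |L|=19/4
  updated: d(ACLRUW,P)=1/4
6. join ACLRUW+P (d=1/4) ⇒ ACLPRUW; edges |ACLRUW|=1/8, |P|=1/8
final tree: ((((((A:4/5,C:11/5):4,U:3):25/3,R:11/3):37/16,W:31/16):25/16,L:19/4):1/8,P:1/8)
total length: 525/16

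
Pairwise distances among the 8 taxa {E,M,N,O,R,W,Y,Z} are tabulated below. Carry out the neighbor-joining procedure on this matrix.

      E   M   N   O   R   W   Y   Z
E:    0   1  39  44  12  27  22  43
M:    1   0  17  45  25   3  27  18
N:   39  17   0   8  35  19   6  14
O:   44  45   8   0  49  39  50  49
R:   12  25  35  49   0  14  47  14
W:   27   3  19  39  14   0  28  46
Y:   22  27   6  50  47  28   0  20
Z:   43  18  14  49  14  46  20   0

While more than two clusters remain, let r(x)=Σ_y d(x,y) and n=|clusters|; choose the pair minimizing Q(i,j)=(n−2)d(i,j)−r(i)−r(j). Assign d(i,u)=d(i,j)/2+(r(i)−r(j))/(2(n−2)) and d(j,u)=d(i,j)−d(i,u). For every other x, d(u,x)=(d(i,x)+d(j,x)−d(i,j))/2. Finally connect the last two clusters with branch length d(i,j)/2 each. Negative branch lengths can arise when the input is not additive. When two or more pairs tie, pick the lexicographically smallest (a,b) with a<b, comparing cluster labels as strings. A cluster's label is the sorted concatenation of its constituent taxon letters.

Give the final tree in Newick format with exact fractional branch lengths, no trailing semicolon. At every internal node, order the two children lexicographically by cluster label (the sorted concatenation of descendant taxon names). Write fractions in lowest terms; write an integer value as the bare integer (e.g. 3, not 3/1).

step 1: merge (N,O) at d=8, Q=-374; branch lengths N→-49/6, O→97/6; new cluster NO
  updated: d(E,NO)=75/2, d(M,NO)=27, d(NO,R)=38, d(NO,W)=25, d(NO,Y)=24, d(NO,Z)=55/2
step 2: merge (R,Z) at d=14, Q=-497/2; branch lengths R→103/20, Z→177/20; new cluster RZ
  updated: d(E,RZ)=41/2, d(M,RZ)=29/2, d(NO,RZ)=103/4, d(RZ,W)=23, d(RZ,Y)=53/2
step 3: merge (E,M) at d=1, Q=-353/2; branch lengths E→79/16, M→-63/16; new cluster EM
  updated: d(EM,NO)=127/4, d(EM,RZ)=17, d(EM,W)=29/2, d(EM,Y)=24
step 4: merge (NO,Y) at d=24, Q=-137; branch lengths NO→38/3, Y→34/3; new cluster NOY
  updated: d(EM,NOY)=127/8, d(NOY,RZ)=113/8, d(NOY,W)=29/2
step 5: merge (EM,W) at d=29/2, Q=-563/8; branch lengths EM→195/32, W→269/32; new cluster EMW
  updated: d(EMW,NOY)=127/16, d(EMW,RZ)=51/4
step 6: merge (EMW,NOY) at d=127/16, Q=-557/16; branch lengths EMW→105/32, NOY→149/32; new cluster EMNOWY
  updated: d(EMNOWY,RZ)=303/32
step 7: merge (EMNOWY,RZ) at d=303/32; branch lengths EMNOWY→303/64, RZ→303/64; new cluster EMNORWYZ
final tree: ((((E:79/16,M:-63/16):195/32,W:269/32):105/32,((N:-49/6,O:97/6):38/3,Y:34/3):149/32):303/64,(R:103/20,Z:177/20):303/64)
total length: 2525/32

((((E:79/16,M:-63/16):195/32,W:269/32):105/32,((N:-49/6,O:97/6):38/3,Y:34/3):149/32):303/64,(R:103/20,Z:177/20):303/64)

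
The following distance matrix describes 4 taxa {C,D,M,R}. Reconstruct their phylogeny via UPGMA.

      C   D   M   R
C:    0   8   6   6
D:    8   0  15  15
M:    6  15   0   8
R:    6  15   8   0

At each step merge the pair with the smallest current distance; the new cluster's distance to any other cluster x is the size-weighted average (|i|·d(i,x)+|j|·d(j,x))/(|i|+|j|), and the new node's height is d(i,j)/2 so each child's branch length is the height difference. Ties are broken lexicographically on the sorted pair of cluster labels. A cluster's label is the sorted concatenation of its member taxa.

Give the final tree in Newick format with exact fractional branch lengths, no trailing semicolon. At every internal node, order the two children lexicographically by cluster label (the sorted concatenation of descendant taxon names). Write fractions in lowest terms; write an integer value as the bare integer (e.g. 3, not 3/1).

(((C:3,M:3):1/2,R:7/2):17/6,D:19/3)

1. join C+M (d=6) ⇒ CM; edges |C|=3, |M|=3
  updated: d(CM,D)=23/2, d(CM,R)=7
2. join CM+R (d=7) ⇒ CMR; edges |CM|=1/2, |R|=7/2
  updated: d(CMR,D)=38/3
3. join CMR+D (d=38/3) ⇒ CDMR; edges |CMR|=17/6, |D|=19/3
final tree: (((C:3,M:3):1/2,R:7/2):17/6,D:19/3)
total length: 115/6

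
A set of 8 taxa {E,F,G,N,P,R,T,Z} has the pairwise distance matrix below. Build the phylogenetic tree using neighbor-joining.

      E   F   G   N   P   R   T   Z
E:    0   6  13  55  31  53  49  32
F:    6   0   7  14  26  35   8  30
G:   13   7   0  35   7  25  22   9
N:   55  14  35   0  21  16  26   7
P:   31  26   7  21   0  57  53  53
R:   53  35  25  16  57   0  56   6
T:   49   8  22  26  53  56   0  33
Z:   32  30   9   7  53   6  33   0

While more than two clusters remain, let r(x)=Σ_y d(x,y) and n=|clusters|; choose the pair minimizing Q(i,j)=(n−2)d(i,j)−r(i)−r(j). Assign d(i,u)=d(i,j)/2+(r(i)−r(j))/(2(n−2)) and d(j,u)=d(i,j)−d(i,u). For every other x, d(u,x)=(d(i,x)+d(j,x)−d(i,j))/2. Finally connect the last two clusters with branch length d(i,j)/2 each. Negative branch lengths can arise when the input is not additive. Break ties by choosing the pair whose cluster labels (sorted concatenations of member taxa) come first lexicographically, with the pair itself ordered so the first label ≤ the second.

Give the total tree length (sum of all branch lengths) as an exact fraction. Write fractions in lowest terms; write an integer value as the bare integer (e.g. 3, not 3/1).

1211/16

1. join R+Z (d=6, Q=-382) ⇒ RZ; edges |R|=19/2, |Z|=-7/2
  updated: d(E,RZ)=79/2, d(F,RZ)=59/2, d(G,RZ)=14, d(N,RZ)=17/2, d(P,RZ)=52, d(RZ,T)=83/2
2. join N+RZ (d=17/2, Q=-302) ⇒ NRZ; edges |N|=17/10, |RZ|=34/5
  updated: d(E,NRZ)=43, d(F,NRZ)=35/2, d(G,NRZ)=81/4, d(NRZ,P)=129/4, d(NRZ,T)=59/2
3. join F+T (d=8, Q=-194) ⇒ FT; edges |F|=-65/8, |T|=129/8
  updated: d(E,FT)=47/2, d(FT,G)=21/2, d(FT,NRZ)=39/2, d(FT,P)=71/2
4. join FT+NRZ (d=39/2, Q=-291/2) ⇒ FNRTZ; edges |FT|=65/12, |NRZ|=169/12
  updated: d(E,FNRTZ)=47/2, d(FNRTZ,G)=45/8, d(FNRTZ,P)=193/8
5. join E+FNRTZ (d=47/2, Q=-295/4) ⇒ EFNRTZ; edges |E|=245/16, |FNRTZ|=131/16
  updated: d(EFNRTZ,G)=-39/16, d(EFNRTZ,P)=253/16
6. join EFNRTZ+G (d=-39/16, Q=-163/8) ⇒ EFGNRTZ; edges |EFNRTZ|=51/16, |G|=-45/8
  updated: d(EFGNRTZ,P)=101/8
7. join EFGNRTZ+P (d=101/8) ⇒ EFGNPRTZ; edges |EFGNRTZ|=101/16, |P|=101/16
final tree: (((E:245/16,((F:-65/8,T:129/8):65/12,(N:17/10,(R:19/2,Z:-7/2):34/5):169/12):131/16):51/16,G:-45/8):101/16,P:101/16)
total length: 1211/16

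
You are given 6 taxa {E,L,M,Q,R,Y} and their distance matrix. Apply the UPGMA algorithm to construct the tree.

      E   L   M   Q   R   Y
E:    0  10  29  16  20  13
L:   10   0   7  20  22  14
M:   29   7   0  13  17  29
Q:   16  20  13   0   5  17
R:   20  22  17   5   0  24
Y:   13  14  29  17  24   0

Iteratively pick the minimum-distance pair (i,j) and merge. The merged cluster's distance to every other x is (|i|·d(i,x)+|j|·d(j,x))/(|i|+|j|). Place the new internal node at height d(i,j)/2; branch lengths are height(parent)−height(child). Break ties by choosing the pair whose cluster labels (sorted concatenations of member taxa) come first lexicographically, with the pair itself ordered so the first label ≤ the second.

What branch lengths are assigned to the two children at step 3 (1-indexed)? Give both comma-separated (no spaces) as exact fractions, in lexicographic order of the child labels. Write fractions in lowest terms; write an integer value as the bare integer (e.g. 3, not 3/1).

step 1: merge (Q,R) at d=5; branch lengths Q→5/2, R→5/2; new cluster QR
  updated: d(E,QR)=18, d(L,QR)=21, d(M,QR)=15, d(QR,Y)=41/2
step 2: merge (L,M) at d=7; branch lengths L→7/2, M→7/2; new cluster LM
  updated: d(E,LM)=39/2, d(LM,QR)=18, d(LM,Y)=43/2
step 3: merge (E,Y) at d=13; branch lengths E→13/2, Y→13/2; new cluster EY
  updated: d(EY,LM)=41/2, d(EY,QR)=77/4
step 4: merge (LM,QR) at d=18; branch lengths LM→11/2, QR→13/2; new cluster LMQR
  updated: d(EY,LMQR)=159/8
step 5: merge (EY,LMQR) at d=159/8; branch lengths EY→55/16, LMQR→15/16; new cluster ELMQRY
final tree: ((E:13/2,Y:13/2):55/16,((L:7/2,M:7/2):11/2,(Q:5/2,R:5/2):13/2):15/16)
total length: 331/8

13/2,13/2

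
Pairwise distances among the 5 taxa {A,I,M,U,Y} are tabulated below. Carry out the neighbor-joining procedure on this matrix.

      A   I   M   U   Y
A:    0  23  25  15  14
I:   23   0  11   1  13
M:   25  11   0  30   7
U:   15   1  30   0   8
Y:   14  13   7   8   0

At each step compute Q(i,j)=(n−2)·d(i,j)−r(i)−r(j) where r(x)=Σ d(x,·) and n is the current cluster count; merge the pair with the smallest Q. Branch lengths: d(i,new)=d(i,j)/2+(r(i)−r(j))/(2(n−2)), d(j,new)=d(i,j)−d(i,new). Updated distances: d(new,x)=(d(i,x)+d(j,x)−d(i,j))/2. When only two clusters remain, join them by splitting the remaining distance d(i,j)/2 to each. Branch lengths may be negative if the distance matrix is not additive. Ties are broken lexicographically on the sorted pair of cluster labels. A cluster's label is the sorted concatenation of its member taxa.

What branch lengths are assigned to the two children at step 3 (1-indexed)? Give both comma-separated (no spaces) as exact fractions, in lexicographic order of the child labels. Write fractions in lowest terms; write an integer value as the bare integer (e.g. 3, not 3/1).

9/2,35/4

step 1: merge (I,U) at d=1, Q=-99; branch lengths I→-1/2, U→3/2; new cluster IU
  updated: d(A,IU)=37/2, d(IU,M)=20, d(IU,Y)=10
step 2: merge (A,IU) at d=37/2, Q=-69; branch lengths A→23/2, IU→7; new cluster AIU
  updated: d(AIU,M)=53/4, d(AIU,Y)=11/4
step 3: merge (AIU,M) at d=53/4, Q=-23; branch lengths AIU→9/2, M→35/4; new cluster AIMU
  updated: d(AIMU,Y)=-7/4
step 4: merge (AIMU,Y) at d=-7/4; branch lengths AIMU→-7/8, Y→-7/8; new cluster AIMUY
final tree: (((A:23/2,(I:-1/2,U:3/2):7):9/2,M:35/4):-7/8,Y:-7/8)
total length: 31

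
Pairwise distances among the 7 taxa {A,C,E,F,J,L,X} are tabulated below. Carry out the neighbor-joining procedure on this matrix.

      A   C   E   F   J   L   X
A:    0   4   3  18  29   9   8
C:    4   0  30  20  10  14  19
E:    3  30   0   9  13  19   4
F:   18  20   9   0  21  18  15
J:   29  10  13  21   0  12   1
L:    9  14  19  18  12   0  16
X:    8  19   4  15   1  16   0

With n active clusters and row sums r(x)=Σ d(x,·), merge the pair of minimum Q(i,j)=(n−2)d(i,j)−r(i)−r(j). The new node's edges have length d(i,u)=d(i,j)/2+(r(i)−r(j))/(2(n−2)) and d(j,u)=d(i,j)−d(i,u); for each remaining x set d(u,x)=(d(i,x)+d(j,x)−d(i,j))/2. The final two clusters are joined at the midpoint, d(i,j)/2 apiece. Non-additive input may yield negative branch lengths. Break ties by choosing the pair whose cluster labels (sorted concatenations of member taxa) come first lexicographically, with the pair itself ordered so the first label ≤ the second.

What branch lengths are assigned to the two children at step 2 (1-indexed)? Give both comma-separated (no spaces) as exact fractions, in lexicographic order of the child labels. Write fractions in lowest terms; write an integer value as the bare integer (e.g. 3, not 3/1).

21/8,-13/8

iteration 1: select A,C (d=4, Q=-148); attach at lengths (-3/5, 23/5); label the merged cluster AC
  updated: d(AC,E)=29/2, d(AC,F)=17, d(AC,J)=35/2, d(AC,L)=19/2, d(AC,X)=23/2
iteration 2: select J,X (d=1, Q=-108); attach at lengths (21/8, -13/8); label the merged cluster JX
  updated: d(AC,JX)=14, d(E,JX)=8, d(F,JX)=35/2, d(JX,L)=27/2
iteration 3: select AC,L (d=19/2, Q=-173/2); attach at lengths (47/12, 67/12); label the merged cluster ACL
  updated: d(ACL,E)=12, d(ACL,F)=51/4, d(ACL,JX)=9
iteration 4: select ACL,JX (d=9, Q=-201/4); attach at lengths (69/16, 75/16); label the merged cluster ACJLX
  updated: d(ACJLX,E)=11/2, d(ACJLX,F)=85/8
iteration 5: select ACJLX,E (d=11/2, Q=-201/8); attach at lengths (57/16, 31/16); label the merged cluster ACEJLX
  updated: d(ACEJLX,F)=113/16
iteration 6: select ACEJLX,F (d=113/16); attach at lengths (113/32, 113/32); label the merged cluster ACEFJLX
final tree: (((((A:-3/5,C:23/5):47/12,L:67/12):69/16,(J:21/8,X:-13/8):75/16):57/16,E:31/16):113/32,F:113/32)
total length: 577/16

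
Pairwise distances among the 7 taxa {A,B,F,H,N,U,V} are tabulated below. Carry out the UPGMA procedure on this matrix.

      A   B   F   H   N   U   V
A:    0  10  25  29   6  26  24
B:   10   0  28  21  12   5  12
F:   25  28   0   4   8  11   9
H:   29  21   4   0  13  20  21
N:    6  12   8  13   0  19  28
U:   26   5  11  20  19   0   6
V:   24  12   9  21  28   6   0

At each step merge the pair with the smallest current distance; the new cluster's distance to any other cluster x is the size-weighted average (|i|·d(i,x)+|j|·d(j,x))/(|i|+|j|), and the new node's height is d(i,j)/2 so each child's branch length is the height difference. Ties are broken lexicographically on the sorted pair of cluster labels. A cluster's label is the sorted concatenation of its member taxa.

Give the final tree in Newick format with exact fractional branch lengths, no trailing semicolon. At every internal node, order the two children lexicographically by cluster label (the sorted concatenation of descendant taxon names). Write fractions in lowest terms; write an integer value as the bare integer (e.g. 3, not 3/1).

((A:3,N:3):67/10,(((B:5/2,U:5/2):2,V:9/2):14/3,(F:2,H:2):43/6):8/15)

step 1: merge (F,H) at d=4; branch lengths F→2, H→2; new cluster FH
  updated: d(A,FH)=27, d(B,FH)=49/2, d(FH,N)=21/2, d(FH,U)=31/2, d(FH,V)=15
step 2: merge (B,U) at d=5; branch lengths B→5/2, U→5/2; new cluster BU
  updated: d(A,BU)=18, d(BU,FH)=20, d(BU,N)=31/2, d(BU,V)=9
step 3: merge (A,N) at d=6; branch lengths A→3, N→3; new cluster AN
  updated: d(AN,BU)=67/4, d(AN,FH)=75/4, d(AN,V)=26
step 4: merge (BU,V) at d=9; branch lengths BU→2, V→9/2; new cluster BUV
  updated: d(AN,BUV)=119/6, d(BUV,FH)=55/3
step 5: merge (BUV,FH) at d=55/3; branch lengths BUV→14/3, FH→43/6; new cluster BFHUV
  updated: d(AN,BFHUV)=97/5
step 6: merge (AN,BFHUV) at d=97/5; branch lengths AN→67/10, BFHUV→8/15; new cluster ABFHNUV
final tree: ((A:3,N:3):67/10,(((B:5/2,U:5/2):2,V:9/2):14/3,(F:2,H:2):43/6):8/15)
total length: 1217/30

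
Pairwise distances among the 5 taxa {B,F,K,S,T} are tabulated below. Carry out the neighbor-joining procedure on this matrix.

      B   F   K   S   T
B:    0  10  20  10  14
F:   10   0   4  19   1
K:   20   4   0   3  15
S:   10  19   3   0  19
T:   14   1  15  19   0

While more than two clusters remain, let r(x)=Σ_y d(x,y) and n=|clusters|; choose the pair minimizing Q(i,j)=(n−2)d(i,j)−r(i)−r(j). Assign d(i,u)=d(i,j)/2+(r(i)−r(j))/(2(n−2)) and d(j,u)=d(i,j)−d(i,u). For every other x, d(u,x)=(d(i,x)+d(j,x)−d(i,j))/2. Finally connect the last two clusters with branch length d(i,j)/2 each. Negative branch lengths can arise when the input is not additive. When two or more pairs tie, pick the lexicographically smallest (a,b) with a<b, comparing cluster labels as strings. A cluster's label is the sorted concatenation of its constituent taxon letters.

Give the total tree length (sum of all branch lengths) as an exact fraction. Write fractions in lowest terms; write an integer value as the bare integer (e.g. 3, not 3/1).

step 1: merge (K,S) at d=3, Q=-84; branch lengths K→0, S→3; new cluster KS
  updated: d(B,KS)=27/2, d(F,KS)=10, d(KS,T)=31/2
step 2: merge (B,KS) at d=27/2, Q=-99/2; branch lengths B→51/8, KS→57/8; new cluster BKS
  updated: d(BKS,F)=13/4, d(BKS,T)=8
step 3: merge (BKS,F) at d=13/4, Q=-49/4; branch lengths BKS→41/8, F→-15/8; new cluster BFKS
  updated: d(BFKS,T)=23/8
step 4: merge (BFKS,T) at d=23/8; branch lengths BFKS→23/16, T→23/16; new cluster BFKST
final tree: (((B:51/8,(K:0,S:3):57/8):41/8,F:-15/8):23/16,T:23/16)
total length: 181/8

181/8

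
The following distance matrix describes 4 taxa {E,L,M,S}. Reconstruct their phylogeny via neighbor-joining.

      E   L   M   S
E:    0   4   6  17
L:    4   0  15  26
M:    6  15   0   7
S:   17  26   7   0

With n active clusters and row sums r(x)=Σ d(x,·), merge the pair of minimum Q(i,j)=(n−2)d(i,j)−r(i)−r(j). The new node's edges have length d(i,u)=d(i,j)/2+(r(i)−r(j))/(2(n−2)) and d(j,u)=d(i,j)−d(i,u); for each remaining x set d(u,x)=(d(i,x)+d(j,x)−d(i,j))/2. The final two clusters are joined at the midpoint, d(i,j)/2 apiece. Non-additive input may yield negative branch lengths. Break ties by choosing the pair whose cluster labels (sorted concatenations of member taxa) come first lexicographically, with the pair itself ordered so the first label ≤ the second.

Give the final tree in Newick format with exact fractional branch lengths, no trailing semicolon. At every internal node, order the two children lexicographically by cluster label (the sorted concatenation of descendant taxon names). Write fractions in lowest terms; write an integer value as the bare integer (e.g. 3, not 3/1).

iteration 1: select E,L (d=4, Q=-64); attach at lengths (-5/2, 13/2); label the merged cluster EL
  updated: d(EL,M)=17/2, d(EL,S)=39/2
iteration 2: select EL,M (d=17/2, Q=-35); attach at lengths (21/2, -2); label the merged cluster ELM
  updated: d(ELM,S)=9
iteration 3: select ELM,S (d=9); attach at lengths (9/2, 9/2); label the merged cluster ELMS
final tree: (((E:-5/2,L:13/2):21/2,M:-2):9/2,S:9/2)
total length: 43/2

(((E:-5/2,L:13/2):21/2,M:-2):9/2,S:9/2)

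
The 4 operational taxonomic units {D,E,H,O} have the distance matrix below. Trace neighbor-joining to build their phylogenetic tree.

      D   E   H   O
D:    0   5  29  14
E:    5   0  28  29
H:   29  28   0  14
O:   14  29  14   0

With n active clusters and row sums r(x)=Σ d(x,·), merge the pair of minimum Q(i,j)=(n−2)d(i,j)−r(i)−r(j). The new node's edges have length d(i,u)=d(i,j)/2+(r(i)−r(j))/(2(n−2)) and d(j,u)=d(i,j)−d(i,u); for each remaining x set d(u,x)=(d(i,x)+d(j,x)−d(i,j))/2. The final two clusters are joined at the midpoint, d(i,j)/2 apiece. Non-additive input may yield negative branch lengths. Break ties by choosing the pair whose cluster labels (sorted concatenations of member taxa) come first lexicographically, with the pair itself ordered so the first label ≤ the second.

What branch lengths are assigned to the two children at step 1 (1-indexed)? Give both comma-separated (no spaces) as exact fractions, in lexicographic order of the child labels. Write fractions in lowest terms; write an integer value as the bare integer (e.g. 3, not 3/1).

iteration 1: select D,E (d=5, Q=-100); attach at lengths (-1, 6); label the merged cluster DE
  updated: d(DE,H)=26, d(DE,O)=19
iteration 2: select DE,H (d=26, Q=-59); attach at lengths (31/2, 21/2); label the merged cluster DEH
  updated: d(DEH,O)=7/2
iteration 3: select DEH,O (d=7/2); attach at lengths (7/4, 7/4); label the merged cluster DEHO
final tree: (((D:-1,E:6):31/2,H:21/2):7/4,O:7/4)
total length: 69/2

-1,6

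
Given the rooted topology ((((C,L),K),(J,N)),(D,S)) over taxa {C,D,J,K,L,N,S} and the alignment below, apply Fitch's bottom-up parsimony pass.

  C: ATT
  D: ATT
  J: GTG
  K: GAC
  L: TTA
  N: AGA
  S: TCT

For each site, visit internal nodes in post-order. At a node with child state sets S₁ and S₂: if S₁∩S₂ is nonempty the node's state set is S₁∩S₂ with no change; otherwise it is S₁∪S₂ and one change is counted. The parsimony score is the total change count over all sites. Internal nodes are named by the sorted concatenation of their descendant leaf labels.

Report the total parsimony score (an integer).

11

site 0, node CL: C={A} ∪ L={T} → {A,T} (+1)
site 0, node CKL: CL={A,T} ∪ K={G} → {A,G,T} (+1)
site 0, node JN: J={G} ∪ N={A} → {A,G} (+1)
site 0, node CJKLN: CKL={A,G,T} ∩ JN={A,G} → {A,G} (+0)
site 0, node DS: D={A} ∪ S={T} → {A,T} (+1)
site 0, node CDJKLNS: CJKLN={A,G} ∩ DS={A,T} → {A} (+0)
site 1, node CL: C={T} ∩ L={T} → {T} (+0)
site 1, node CKL: CL={T} ∪ K={A} → {A,T} (+1)
site 1, node JN: J={T} ∪ N={G} → {G,T} (+1)
site 1, node CJKLN: CKL={A,T} ∩ JN={G,T} → {T} (+0)
site 1, node DS: D={T} ∪ S={C} → {C,T} (+1)
site 1, node CDJKLNS: CJKLN={T} ∩ DS={C,T} → {T} (+0)
site 2, node CL: C={T} ∪ L={A} → {A,T} (+1)
site 2, node CKL: CL={A,T} ∪ K={C} → {A,C,T} (+1)
site 2, node JN: J={G} ∪ N={A} → {A,G} (+1)
site 2, node CJKLN: CKL={A,C,T} ∩ JN={A,G} → {A} (+0)
site 2, node DS: D={T} ∩ S={T} → {T} (+0)
site 2, node CDJKLNS: CJKLN={A} ∪ DS={T} → {A,T} (+1)
per-site changes: [4, 3, 4]; total = 11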